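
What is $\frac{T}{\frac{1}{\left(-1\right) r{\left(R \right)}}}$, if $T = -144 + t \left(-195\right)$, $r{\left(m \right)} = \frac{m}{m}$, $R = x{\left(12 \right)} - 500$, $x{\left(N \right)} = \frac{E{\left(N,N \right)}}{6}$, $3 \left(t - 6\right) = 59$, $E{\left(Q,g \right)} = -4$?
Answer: $5149$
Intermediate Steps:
$t = \frac{77}{3}$ ($t = 6 + \frac{1}{3} \cdot 59 = 6 + \frac{59}{3} = \frac{77}{3} \approx 25.667$)
$x{\left(N \right)} = - \frac{2}{3}$ ($x{\left(N \right)} = - \frac{4}{6} = \left(-4\right) \frac{1}{6} = - \frac{2}{3}$)
$R = - \frac{1502}{3}$ ($R = - \frac{2}{3} - 500 = - \frac{1502}{3} \approx -500.67$)
$r{\left(m \right)} = 1$
$T = -5149$ ($T = -144 + \frac{77}{3} \left(-195\right) = -144 - 5005 = -5149$)
$\frac{T}{\frac{1}{\left(-1\right) r{\left(R \right)}}} = - \frac{5149}{\frac{1}{\left(-1\right) 1}} = - \frac{5149}{\frac{1}{-1}} = - \frac{5149}{-1} = \left(-5149\right) \left(-1\right) = 5149$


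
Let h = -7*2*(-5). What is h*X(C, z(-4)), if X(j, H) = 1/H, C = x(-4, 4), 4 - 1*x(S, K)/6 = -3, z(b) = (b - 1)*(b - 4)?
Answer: 7/4 ≈ 1.7500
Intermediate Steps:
z(b) = (-1 + b)*(-4 + b)
x(S, K) = 42 (x(S, K) = 24 - 6*(-3) = 24 + 18 = 42)
C = 42
h = 70 (h = -14*(-5) = 70)
h*X(C, z(-4)) = 70/(4 + (-4)² - 5*(-4)) = 70/(4 + 16 + 20) = 70/40 = 70*(1/40) = 7/4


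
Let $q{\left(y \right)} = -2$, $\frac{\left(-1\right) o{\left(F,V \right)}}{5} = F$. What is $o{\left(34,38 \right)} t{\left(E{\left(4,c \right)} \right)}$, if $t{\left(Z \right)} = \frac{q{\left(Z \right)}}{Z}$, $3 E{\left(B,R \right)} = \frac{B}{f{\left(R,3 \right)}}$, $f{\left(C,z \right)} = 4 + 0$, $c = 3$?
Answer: $1020$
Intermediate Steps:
$o{\left(F,V \right)} = - 5 F$
$f{\left(C,z \right)} = 4$
$E{\left(B,R \right)} = \frac{B}{12}$ ($E{\left(B,R \right)} = \frac{B \frac{1}{4}}{3} = \frac{\frac{1}{4} B}{3} = \frac{B}{12}$)
$t{\left(Z \right)} = - \frac{2}{Z}$
$o{\left(34,38 \right)} t{\left(E{\left(4,c \right)} \right)} = \left(-5\right) 34 \left(- \frac{2}{\frac{1}{12} \cdot 4}\right) = - 170 \left(- 2 \frac{1}{\frac{1}{3}}\right) = - 170 \left(\left(-2\right) 3\right) = \left(-170\right) \left(-6\right) = 1020$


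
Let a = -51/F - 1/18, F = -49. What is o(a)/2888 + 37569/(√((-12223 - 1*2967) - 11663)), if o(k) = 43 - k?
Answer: 37057/2547216 - 12523*I*√26853/8951 ≈ 0.014548 - 229.26*I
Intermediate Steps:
a = 869/882 (a = -51/(-49) - 1/18 = -51*(-1/49) - 1*1/18 = 51/49 - 1/18 = 869/882 ≈ 0.98526)
o(a)/2888 + 37569/(√((-12223 - 1*2967) - 11663)) = (43 - 1*869/882)/2888 + 37569/(√((-12223 - 1*2967) - 11663)) = (43 - 869/882)*(1/2888) + 37569/(√((-12223 - 2967) - 11663)) = (37057/882)*(1/2888) + 37569/(√(-15190 - 11663)) = 37057/2547216 + 37569/(√(-26853)) = 37057/2547216 + 37569/((I*√26853)) = 37057/2547216 + 37569*(-I*√26853/26853) = 37057/2547216 - 12523*I*√26853/8951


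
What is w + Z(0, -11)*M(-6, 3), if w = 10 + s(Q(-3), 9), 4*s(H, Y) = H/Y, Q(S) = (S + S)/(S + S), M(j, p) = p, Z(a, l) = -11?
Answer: -827/36 ≈ -22.972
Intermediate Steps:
Q(S) = 1 (Q(S) = (2*S)/((2*S)) = (2*S)*(1/(2*S)) = 1)
s(H, Y) = H/(4*Y) (s(H, Y) = (H/Y)/4 = H/(4*Y))
w = 361/36 (w = 10 + (¼)*1/9 = 10 + (¼)*1*(⅑) = 10 + 1/36 = 361/36 ≈ 10.028)
w + Z(0, -11)*M(-6, 3) = 361/36 - 11*3 = 361/36 - 33 = -827/36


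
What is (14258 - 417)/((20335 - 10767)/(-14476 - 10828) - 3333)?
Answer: -43779083/10543475 ≈ -4.1522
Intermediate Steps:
(14258 - 417)/((20335 - 10767)/(-14476 - 10828) - 3333) = 13841/(9568/(-25304) - 3333) = 13841/(9568*(-1/25304) - 3333) = 13841/(-1196/3163 - 3333) = 13841/(-10543475/3163) = 13841*(-3163/10543475) = -43779083/10543475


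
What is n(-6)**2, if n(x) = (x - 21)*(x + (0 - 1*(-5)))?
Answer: 729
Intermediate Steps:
n(x) = (-21 + x)*(5 + x) (n(x) = (-21 + x)*(x + (0 + 5)) = (-21 + x)*(x + 5) = (-21 + x)*(5 + x))
n(-6)**2 = (-105 + (-6)**2 - 16*(-6))**2 = (-105 + 36 + 96)**2 = 27**2 = 729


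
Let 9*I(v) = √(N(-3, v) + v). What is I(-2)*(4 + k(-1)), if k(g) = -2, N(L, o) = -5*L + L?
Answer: 2*√10/9 ≈ 0.70273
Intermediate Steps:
N(L, o) = -4*L
I(v) = √(12 + v)/9 (I(v) = √(-4*(-3) + v)/9 = √(12 + v)/9)
I(-2)*(4 + k(-1)) = (√(12 - 2)/9)*(4 - 2) = (√10/9)*2 = 2*√10/9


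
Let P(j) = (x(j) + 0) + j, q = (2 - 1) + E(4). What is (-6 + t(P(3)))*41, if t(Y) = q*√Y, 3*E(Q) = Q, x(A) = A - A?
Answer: -246 + 287*√3/3 ≈ -80.301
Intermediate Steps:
x(A) = 0
E(Q) = Q/3
q = 7/3 (q = (2 - 1) + (⅓)*4 = 1 + 4/3 = 7/3 ≈ 2.3333)
P(j) = j (P(j) = (0 + 0) + j = 0 + j = j)
t(Y) = 7*√Y/3
(-6 + t(P(3)))*41 = (-6 + 7*√3/3)*41 = -246 + 287*√3/3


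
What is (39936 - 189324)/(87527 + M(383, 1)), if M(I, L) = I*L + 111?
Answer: -149388/88021 ≈ -1.6972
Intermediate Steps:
M(I, L) = 111 + I*L
(39936 - 189324)/(87527 + M(383, 1)) = (39936 - 189324)/(87527 + (111 + 383*1)) = -149388/(87527 + (111 + 383)) = -149388/(87527 + 494) = -149388/88021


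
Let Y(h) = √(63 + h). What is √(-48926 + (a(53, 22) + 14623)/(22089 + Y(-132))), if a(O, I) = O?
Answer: √(-48926 + 14676/(22089 + I*√69)) ≈ 0.e-7 - 221.19*I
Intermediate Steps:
√(-48926 + (a(53, 22) + 14623)/(22089 + Y(-132))) = √(-48926 + (53 + 14623)/(22089 + √(63 - 132))) = √(-48926 + 14676/(22089 + √(-69))) = √(-48926 + 14676/(22089 + I*√69))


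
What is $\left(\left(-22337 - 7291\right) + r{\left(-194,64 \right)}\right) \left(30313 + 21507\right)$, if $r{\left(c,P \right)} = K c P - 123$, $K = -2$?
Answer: $-254902580$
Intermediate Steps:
$r{\left(c,P \right)} = -123 - 2 P c$ ($r{\left(c,P \right)} = - 2 c P - 123 = - 2 P c - 123 = -123 - 2 P c$)
$\left(\left(-22337 - 7291\right) + r{\left(-194,64 \right)}\right) \left(30313 + 21507\right) = \left(\left(-22337 - 7291\right) - \left(123 + 128 \left(-194\right)\right)\right) \left(30313 + 21507\right) = \left(\left(-22337 - 7291\right) + \left(-123 + 24832\right)\right) 51820 = \left(-29628 + 24709\right) 51820 = \left(-4919\right) 51820 = -254902580$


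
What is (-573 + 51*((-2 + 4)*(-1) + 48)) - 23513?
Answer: -21740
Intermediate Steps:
(-573 + 51*((-2 + 4)*(-1) + 48)) - 23513 = (-573 + 51*(2*(-1) + 48)) - 23513 = (-573 + 51*(-2 + 48)) - 23513 = (-573 + 51*46) - 23513 = (-573 + 2346) - 23513 = 1773 - 23513 = -21740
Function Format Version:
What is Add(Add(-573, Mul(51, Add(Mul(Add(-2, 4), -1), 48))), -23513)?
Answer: -21740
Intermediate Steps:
Add(Add(-573, Mul(51, Add(Mul(Add(-2, 4), -1), 48))), -23513) = Add(Add(-573, Mul(51, Add(Mul(2, -1), 48))), -23513) = Add(Add(-573, Mul(51, Add(-2, 48))), -23513) = Add(Add(-573, Mul(51, 46)), -23513) = Add(Add(-573, 2346), -23513) = Add(1773, -23513) = -21740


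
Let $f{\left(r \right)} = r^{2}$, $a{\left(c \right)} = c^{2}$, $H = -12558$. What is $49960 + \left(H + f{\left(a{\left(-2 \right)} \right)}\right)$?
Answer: $37418$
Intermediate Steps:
$49960 + \left(H + f{\left(a{\left(-2 \right)} \right)}\right) = 49960 - \left(12558 - \left(\left(-2\right)^{2}\right)^{2}\right) = 49960 - \left(12558 - 4^{2}\right) = 49960 + \left(-12558 + 16\right) = 49960 - 12542 = 37418$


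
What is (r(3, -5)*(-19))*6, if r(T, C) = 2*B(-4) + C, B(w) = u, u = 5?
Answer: -570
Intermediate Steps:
B(w) = 5
r(T, C) = 10 + C (r(T, C) = 2*5 + C = 10 + C)
(r(3, -5)*(-19))*6 = ((10 - 5)*(-19))*6 = (5*(-19))*6 = -95*6 = -570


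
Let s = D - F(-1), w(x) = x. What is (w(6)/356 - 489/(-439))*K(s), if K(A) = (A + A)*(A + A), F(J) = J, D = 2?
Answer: 1590462/39071 ≈ 40.707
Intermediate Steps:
s = 3 (s = 2 - 1*(-1) = 2 + 1 = 3)
K(A) = 4*A**2 (K(A) = (2*A)*(2*A) = 4*A**2)
(w(6)/356 - 489/(-439))*K(s) = (6/356 - 489/(-439))*(4*3**2) = (6*(1/356) - 489*(-1/439))*(4*9) = (3/178 + 489/439)*36 = (88359/78142)*36 = 1590462/39071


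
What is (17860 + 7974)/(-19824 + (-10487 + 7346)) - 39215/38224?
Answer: -1888051291/877814160 ≈ -2.1509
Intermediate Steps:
(17860 + 7974)/(-19824 + (-10487 + 7346)) - 39215/38224 = 25834/(-19824 - 3141) - 39215*1/38224 = 25834/(-22965) - 39215/38224 = 25834*(-1/22965) - 39215/38224 = -25834/22965 - 39215/38224 = -1888051291/877814160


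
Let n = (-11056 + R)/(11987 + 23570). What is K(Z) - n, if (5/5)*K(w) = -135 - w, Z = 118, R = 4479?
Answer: -8989344/35557 ≈ -252.81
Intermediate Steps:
K(w) = -135 - w
n = -6577/35557 (n = (-11056 + 4479)/(11987 + 23570) = -6577/35557 ≈ -0.18497)
K(Z) - n = (-135 - 1*118) - 1*(-6577/35557) = (-135 - 118) + 6577/35557 = -253 + 6577/35557 = -8989344/35557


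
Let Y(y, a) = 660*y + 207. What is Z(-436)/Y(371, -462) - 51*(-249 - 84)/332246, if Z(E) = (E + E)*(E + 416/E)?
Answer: 43585224255/27140843494 ≈ 1.6059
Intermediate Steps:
Z(E) = 2*E*(E + 416/E) (Z(E) = (2*E)*(E + 416/E) = 2*E*(E + 416/E))
Y(y, a) = 207 + 660*y
Z(-436)/Y(371, -462) - 51*(-249 - 84)/332246 = (832 + 2*(-436)²)/(207 + 660*371) - 51*(-249 - 84)/332246 = (832 + 2*190096)/(207 + 244860) - 51*(-333)*(1/332246) = (832 + 380192)/245067 + 16983*(1/332246) = 381024*(1/245067) + 16983/332246 = 127008/81689 + 16983/332246 = 43585224255/27140843494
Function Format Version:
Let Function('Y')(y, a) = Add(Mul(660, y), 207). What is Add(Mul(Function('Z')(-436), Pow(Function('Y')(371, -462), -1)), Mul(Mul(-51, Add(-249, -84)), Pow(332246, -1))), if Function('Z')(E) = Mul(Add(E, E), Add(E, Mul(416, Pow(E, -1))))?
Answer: Rational(43585224255, 27140843494) ≈ 1.6059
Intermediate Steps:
Function('Z')(E) = Mul(2, E, Add(E, Mul(416, Pow(E, -1)))) (Function('Z')(E) = Mul(Mul(2, E), Add(E, Mul(416, Pow(E, -1)))) = Mul(2, E, Add(E, Mul(416, Pow(E, -1)))))
Function('Y')(y, a) = Add(207, Mul(660, y))
Add(Mul(Function('Z')(-436), Pow(Function('Y')(371, -462), -1)), Mul(Mul(-51, Add(-249, -84)), Pow(332246, -1))) = Add(Mul(Add(832, Mul(2, Pow(-436, 2))), Pow(Add(207, Mul(660, 371)), -1)), Mul(Mul(-51, Add(-249, -84)), Pow(332246, -1))) = Add(Mul(Add(832, Mul(2, 190096)), Pow(Add(207, 244860), -1)), Mul(Mul(-51, -333), Rational(1, 332246))) = Add(Mul(Add(832, 380192), Pow(245067, -1)), Mul(16983, Rational(1, 332246))) = Add(Mul(381024, Rational(1, 245067)), Rational(16983, 332246)) = Add(Rational(127008, 81689), Rational(16983, 332246)) = Rational(43585224255, 27140843494)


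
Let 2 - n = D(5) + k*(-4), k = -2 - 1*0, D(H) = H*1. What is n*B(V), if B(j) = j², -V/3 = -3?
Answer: -891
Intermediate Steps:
D(H) = H
k = -2 (k = -2 + 0 = -2)
V = 9 (V = -3*(-3) = 9)
n = -11 (n = 2 - (5 - 2*(-4)) = 2 - (5 + 8) = 2 - 1*13 = 2 - 13 = -11)
n*B(V) = -11*9² = -11*81 = -891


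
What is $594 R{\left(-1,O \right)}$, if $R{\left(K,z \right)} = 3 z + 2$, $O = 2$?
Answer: $4752$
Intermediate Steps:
$R{\left(K,z \right)} = 2 + 3 z$
$594 R{\left(-1,O \right)} = 594 \left(2 + 3 \cdot 2\right) = 594 \left(2 + 6\right) = 594 \cdot 8 = 4752$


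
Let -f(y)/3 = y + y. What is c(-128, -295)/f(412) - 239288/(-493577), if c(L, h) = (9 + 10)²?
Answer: 59048377/174303192 ≈ 0.33877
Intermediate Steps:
c(L, h) = 361 (c(L, h) = 19² = 361)
f(y) = -6*y (f(y) = -3*(y + y) = -6*y)
c(-128, -295)/f(412) - 239288/(-493577) = 361/((-6*412)) - 239288/(-493577) = 361/(-2472) - 239288*(-1/493577) = 361*(-1/2472) + 34184/70511 = -361/2472 + 34184/70511 = 59048377/174303192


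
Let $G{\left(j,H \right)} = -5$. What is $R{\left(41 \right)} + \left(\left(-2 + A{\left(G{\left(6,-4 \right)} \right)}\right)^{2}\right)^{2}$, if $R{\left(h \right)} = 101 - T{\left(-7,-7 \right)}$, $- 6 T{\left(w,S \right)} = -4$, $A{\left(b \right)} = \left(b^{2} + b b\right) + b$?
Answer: $\frac{10256704}{3} \approx 3.4189 \cdot 10^{6}$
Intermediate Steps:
$A{\left(b \right)} = b + 2 b^{2}$ ($A{\left(b \right)} = \left(b^{2} + b^{2}\right) + b = 2 b^{2} + b = b + 2 b^{2}$)
$T{\left(w,S \right)} = \frac{2}{3}$ ($T{\left(w,S \right)} = \left(- \frac{1}{6}\right) \left(-4\right) = \frac{2}{3}$)
$R{\left(h \right)} = \frac{301}{3}$ ($R{\left(h \right)} = 101 - \frac{2}{3} = \frac{301}{3}$)
$R{\left(41 \right)} + \left(\left(-2 + A{\left(G{\left(6,-4 \right)} \right)}\right)^{2}\right)^{2} = \frac{301}{3} + \left(\left(-2 - 5 \left(1 + 2 \left(-5\right)\right)\right)^{2}\right)^{2} = \frac{301}{3} + \left(\left(-2 - 5 \left(1 - 10\right)\right)^{2}\right)^{2} = \frac{301}{3} + \left(\left(-2 - -45\right)^{2}\right)^{2} = \frac{301}{3} + \left(\left(-2 + 45\right)^{2}\right)^{2} = \frac{301}{3} + \left(43^{2}\right)^{2} = \frac{301}{3} + 1849^{2} = \frac{301}{3} + 3418801 = \frac{10256704}{3}$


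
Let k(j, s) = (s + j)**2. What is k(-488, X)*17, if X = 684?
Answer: 653072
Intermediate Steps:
k(j, s) = (j + s)**2
k(-488, X)*17 = (-488 + 684)**2*17 = 196**2*17 = 38416*17 = 653072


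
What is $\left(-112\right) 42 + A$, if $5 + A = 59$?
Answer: $-4650$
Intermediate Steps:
$A = 54$ ($A = -5 + 59 = 54$)
$\left(-112\right) 42 + A = \left(-112\right) 42 + 54 = -4704 + 54 = -4650$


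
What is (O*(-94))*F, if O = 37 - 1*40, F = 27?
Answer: 7614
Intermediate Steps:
O = -3 (O = 37 - 40 = -3)
(O*(-94))*F = -3*(-94)*27 = 282*27 = 7614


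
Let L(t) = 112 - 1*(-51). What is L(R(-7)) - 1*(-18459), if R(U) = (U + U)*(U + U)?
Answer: 18622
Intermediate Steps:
R(U) = 4*U**2 (R(U) = (2*U)*(2*U) = 4*U**2)
L(t) = 163 (L(t) = 112 + 51 = 163)
L(R(-7)) - 1*(-18459) = 163 - 1*(-18459) = 163 + 18459 = 18622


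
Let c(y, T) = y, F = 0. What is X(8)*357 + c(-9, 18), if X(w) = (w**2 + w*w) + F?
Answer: 45687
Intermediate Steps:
X(w) = 2*w**2 (X(w) = (w**2 + w*w) + 0 = (w**2 + w**2) + 0 = 2*w**2 + 0 = 2*w**2)
X(8)*357 + c(-9, 18) = (2*8**2)*357 - 9 = (2*64)*357 - 9 = 128*357 - 9 = 45696 - 9 = 45687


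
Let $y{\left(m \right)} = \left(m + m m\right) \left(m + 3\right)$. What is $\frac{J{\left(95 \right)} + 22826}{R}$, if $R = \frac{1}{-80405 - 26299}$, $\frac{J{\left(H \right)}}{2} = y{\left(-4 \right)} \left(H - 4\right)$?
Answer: $-2202583968$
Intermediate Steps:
$y{\left(m \right)} = \left(3 + m\right) \left(m + m^{2}\right)$ ($y{\left(m \right)} = \left(m + m^{2}\right) \left(3 + m\right) = \left(3 + m\right) \left(m + m^{2}\right)$)
$J{\left(H \right)} = 96 - 24 H$ ($J{\left(H \right)} = 2 - 4 \left(3 + \left(-4\right)^{2} + 4 \left(-4\right)\right) \left(H - 4\right) = 2 - 4 \left(3 + 16 - 16\right) \left(-4 + H\right) = 2 \left(-4\right) 3 \left(-4 + H\right) = 2 \left(- 12 \left(-4 + H\right)\right) = 2 \left(48 - 12 H\right) = 96 - 24 H$)
$R = - \frac{1}{106704}$ ($R = \frac{1}{-106704} = - \frac{1}{106704} \approx -9.3717 \cdot 10^{-6}$)
$\frac{J{\left(95 \right)} + 22826}{R} = \frac{\left(96 - 2280\right) + 22826}{- \frac{1}{106704}} = \left(\left(96 - 2280\right) + 22826\right) \left(-106704\right) = \left(-2184 + 22826\right) \left(-106704\right) = 20642 \left(-106704\right) = -2202583968$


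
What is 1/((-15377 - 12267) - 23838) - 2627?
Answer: -135243215/51482 ≈ -2627.0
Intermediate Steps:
1/((-15377 - 12267) - 23838) - 2627 = 1/(-27644 - 23838) - 2627 = 1/(-51482) - 2627 = -1/51482 - 2627 = -135243215/51482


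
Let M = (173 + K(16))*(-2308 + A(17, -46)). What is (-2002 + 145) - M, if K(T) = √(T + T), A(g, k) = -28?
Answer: 402271 + 9344*√2 ≈ 4.1549e+5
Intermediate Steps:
K(T) = √2*√T (K(T) = √(2*T) = √2*√T)
M = -404128 - 9344*√2 (M = (173 + √2*√16)*(-2308 - 28) = (173 + √2*4)*(-2336) = (173 + 4*√2)*(-2336) = -404128 - 9344*√2 ≈ -4.1734e+5)
(-2002 + 145) - M = (-2002 + 145) - (-404128 - 9344*√2) = -1857 + (404128 + 9344*√2) = 402271 + 9344*√2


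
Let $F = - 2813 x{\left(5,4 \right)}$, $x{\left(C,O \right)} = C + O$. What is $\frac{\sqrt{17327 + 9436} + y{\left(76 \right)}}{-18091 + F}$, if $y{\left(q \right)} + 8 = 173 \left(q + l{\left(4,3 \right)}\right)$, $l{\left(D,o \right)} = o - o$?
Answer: $- \frac{3285}{10852} - \frac{\sqrt{26763}}{43408} \approx -0.30648$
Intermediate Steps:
$l{\left(D,o \right)} = 0$
$F = -25317$ ($F = - 2813 \left(5 + 4\right) = \left(-2813\right) 9 = -25317$)
$y{\left(q \right)} = -8 + 173 q$ ($y{\left(q \right)} = -8 + 173 \left(q + 0\right) = -8 + 173 q$)
$\frac{\sqrt{17327 + 9436} + y{\left(76 \right)}}{-18091 + F} = \frac{\sqrt{17327 + 9436} + \left(-8 + 173 \cdot 76\right)}{-18091 - 25317} = \frac{\sqrt{26763} + \left(-8 + 13148\right)}{-43408} = \left(\sqrt{26763} + 13140\right) \left(- \frac{1}{43408}\right) = \left(13140 + \sqrt{26763}\right) \left(- \frac{1}{43408}\right) = - \frac{3285}{10852} - \frac{\sqrt{26763}}{43408}$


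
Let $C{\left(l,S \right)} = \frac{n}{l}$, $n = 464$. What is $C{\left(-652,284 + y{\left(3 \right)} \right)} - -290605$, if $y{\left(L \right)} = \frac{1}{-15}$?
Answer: $\frac{47368499}{163} \approx 2.906 \cdot 10^{5}$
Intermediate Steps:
$y{\left(L \right)} = - \frac{1}{15}$
$C{\left(l,S \right)} = \frac{464}{l}$
$C{\left(-652,284 + y{\left(3 \right)} \right)} - -290605 = \frac{464}{-652} - -290605 = 464 \left(- \frac{1}{652}\right) + 290605 = - \frac{116}{163} + 290605 = \frac{47368499}{163}$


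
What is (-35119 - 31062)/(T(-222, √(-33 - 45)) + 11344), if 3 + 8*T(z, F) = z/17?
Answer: -9000616/1542511 ≈ -5.8350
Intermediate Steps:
T(z, F) = -3/8 + z/136 (T(z, F) = -3/8 + (z/17)/8 = -3/8 + z/136)
(-35119 - 31062)/(T(-222, √(-33 - 45)) + 11344) = (-35119 - 31062)/((-3/8 + (1/136)*(-222)) + 11344) = -66181/((-3/8 - 111/68) + 11344) = -66181/(-273/136 + 11344) = -66181/1542511/136 = -66181*136/1542511 = -9000616/1542511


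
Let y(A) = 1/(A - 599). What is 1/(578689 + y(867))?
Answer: 268/155088653 ≈ 1.7280e-6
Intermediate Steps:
y(A) = 1/(-599 + A)
1/(578689 + y(867)) = 1/(578689 + 1/(-599 + 867)) = 1/(578689 + 1/268) = 1/(155088653/268) = 268/155088653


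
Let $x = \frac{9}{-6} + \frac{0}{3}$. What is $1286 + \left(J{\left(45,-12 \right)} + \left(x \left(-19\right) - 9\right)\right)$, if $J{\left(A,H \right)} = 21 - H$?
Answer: $\frac{2677}{2} \approx 1338.5$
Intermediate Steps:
$x = - \frac{3}{2}$ ($x = 9 \left(- \frac{1}{6}\right) + 0 \cdot \frac{1}{3} = - \frac{3}{2} + 0 = - \frac{3}{2} \approx -1.5$)
$1286 + \left(J{\left(45,-12 \right)} + \left(x \left(-19\right) - 9\right)\right) = 1286 + \left(\left(21 - -12\right) - - \frac{39}{2}\right) = 1286 + \left(\left(21 + 12\right) + \left(\frac{57}{2} - 9\right)\right) = 1286 + \left(33 + \frac{39}{2}\right) = 1286 + \frac{105}{2} = \frac{2677}{2}$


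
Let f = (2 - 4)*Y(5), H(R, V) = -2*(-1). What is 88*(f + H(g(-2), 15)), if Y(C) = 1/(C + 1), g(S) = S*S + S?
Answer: 440/3 ≈ 146.67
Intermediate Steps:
g(S) = S + S**2 (g(S) = S**2 + S = S + S**2)
H(R, V) = 2
Y(C) = 1/(1 + C)
f = -1/3 (f = (2 - 4)/(1 + 5) = -2/6 = -2*1/6 = -1/3 ≈ -0.33333)
88*(f + H(g(-2), 15)) = 88*(-1/3 + 2) = 88*(5/3) = 440/3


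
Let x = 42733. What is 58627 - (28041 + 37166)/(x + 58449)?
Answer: 5931931907/101182 ≈ 58626.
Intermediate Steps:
58627 - (28041 + 37166)/(x + 58449) = 58627 - (28041 + 37166)/(42733 + 58449) = 58627 - 65207/101182 = 5931931907/101182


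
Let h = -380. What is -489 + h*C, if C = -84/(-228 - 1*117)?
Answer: -13375/23 ≈ -581.52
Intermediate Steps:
C = 28/115 (C = -84/(-228 - 117) = -84/(-345) = -84*(-1/345) = 28/115 ≈ 0.24348)
-489 + h*C = -489 - 380*28/115 = -489 - 2128/23 = -13375/23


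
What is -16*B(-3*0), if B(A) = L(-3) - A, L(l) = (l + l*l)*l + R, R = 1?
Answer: 272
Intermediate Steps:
L(l) = 1 + l*(l + l²) (L(l) = (l + l*l)*l + 1 = (l + l²)*l + 1 = l*(l + l²) + 1 = 1 + l*(l + l²))
B(A) = -17 - A (B(A) = (1 + (-3)² + (-3)³) - A = (1 + 9 - 27) - A = -17 - A)
-16*B(-3*0) = -16*(-17 - (-3)*0) = -16*(-17 - 1*0) = -16*(-17 + 0) = -16*(-17) = 272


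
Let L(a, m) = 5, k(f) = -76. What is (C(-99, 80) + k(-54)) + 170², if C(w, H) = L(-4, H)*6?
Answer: 28854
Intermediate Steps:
C(w, H) = 30 (C(w, H) = 5*6 = 30)
(C(-99, 80) + k(-54)) + 170² = (30 - 76) + 170² = -46 + 28900 = 28854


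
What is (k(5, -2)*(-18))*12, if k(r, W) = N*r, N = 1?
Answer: -1080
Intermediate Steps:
k(r, W) = r (k(r, W) = 1*r = r)
(k(5, -2)*(-18))*12 = (5*(-18))*12 = -90*12 = -1080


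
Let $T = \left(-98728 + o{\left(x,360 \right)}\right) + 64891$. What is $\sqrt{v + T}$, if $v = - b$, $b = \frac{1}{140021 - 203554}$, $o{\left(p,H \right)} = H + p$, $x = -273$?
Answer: $\frac{i \sqrt{136229920440217}}{63533} \approx 183.71 i$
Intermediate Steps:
$T = -33750$ ($T = \left(-98728 + \left(360 - 273\right)\right) + 64891 = \left(-98728 + 87\right) + 64891 = -98641 + 64891 = -33750$)
$b = - \frac{1}{63533}$ ($b = \frac{1}{-63533} = - \frac{1}{63533} \approx -1.574 \cdot 10^{-5}$)
$v = \frac{1}{63533}$ ($v = \left(-1\right) \left(- \frac{1}{63533}\right) = \frac{1}{63533} \approx 1.574 \cdot 10^{-5}$)
$\sqrt{v + T} = \sqrt{\frac{1}{63533} - 33750} = \sqrt{- \frac{2144238749}{63533}} = \frac{i \sqrt{136229920440217}}{63533}$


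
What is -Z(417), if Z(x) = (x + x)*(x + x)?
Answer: -695556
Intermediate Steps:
Z(x) = 4*x² (Z(x) = (2*x)*(2*x) = 4*x²)
-Z(417) = -4*417² = -4*173889 = -1*695556 = -695556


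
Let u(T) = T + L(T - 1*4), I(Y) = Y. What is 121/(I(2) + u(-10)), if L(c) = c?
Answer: -11/2 ≈ -5.5000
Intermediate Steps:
u(T) = -4 + 2*T (u(T) = T + (T - 1*4) = T + (T - 4) = T + (-4 + T) = -4 + 2*T)
121/(I(2) + u(-10)) = 121/(2 + (-4 + 2*(-10))) = 121/(2 + (-4 - 20)) = 121/(2 - 24) = 121/(-22) = -1/22*121 = -11/2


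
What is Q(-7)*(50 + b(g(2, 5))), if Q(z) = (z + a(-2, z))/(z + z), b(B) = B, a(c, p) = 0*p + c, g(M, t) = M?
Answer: 234/7 ≈ 33.429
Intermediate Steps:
a(c, p) = c (a(c, p) = 0 + c = c)
Q(z) = (-2 + z)/(2*z) (Q(z) = (z - 2)/(z + z) = (-2 + z)/((2*z)) = (-2 + z)*(1/(2*z)) = (-2 + z)/(2*z))
Q(-7)*(50 + b(g(2, 5))) = ((½)*(-2 - 7)/(-7))*(50 + 2) = ((½)*(-⅐)*(-9))*52 = (9/14)*52 = 234/7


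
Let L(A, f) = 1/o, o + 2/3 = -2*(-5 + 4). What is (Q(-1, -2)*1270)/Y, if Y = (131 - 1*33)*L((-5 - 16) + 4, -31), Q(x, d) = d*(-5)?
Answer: 25400/147 ≈ 172.79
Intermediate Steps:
Q(x, d) = -5*d
o = 4/3 (o = -2/3 - 2*(-5 + 4) = -2/3 - 2*(-1) = -2/3 + 2 = 4/3 ≈ 1.3333)
L(A, f) = 3/4 (L(A, f) = 1/(4/3) = 3/4)
Y = 147/2 (Y = (131 - 1*33)*(3/4) = (131 - 33)*(3/4) = 98*(3/4) = 147/2 ≈ 73.500)
(Q(-1, -2)*1270)/Y = (-5*(-2)*1270)/(147/2) = (10*1270)*(2/147) = 12700*(2/147) = 25400/147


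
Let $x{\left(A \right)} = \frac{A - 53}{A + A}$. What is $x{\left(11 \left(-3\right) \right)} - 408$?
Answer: $- \frac{13421}{33} \approx -406.7$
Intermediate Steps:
$x{\left(A \right)} = \frac{-53 + A}{2 A}$
$x{\left(11 \left(-3\right) \right)} - 408 = \frac{-53 + 11 \left(-3\right)}{2 \cdot 11 \left(-3\right)} - 408 = \frac{-53 - 33}{2 \left(-33\right)} - 408 = \frac{1}{2} \left(- \frac{1}{33}\right) \left(-86\right) - 408 = \frac{43}{33} - 408 = - \frac{13421}{33}$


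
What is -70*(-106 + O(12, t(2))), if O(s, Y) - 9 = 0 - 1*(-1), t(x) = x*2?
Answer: 6720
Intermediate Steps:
t(x) = 2*x
O(s, Y) = 10 (O(s, Y) = 9 + (0 - 1*(-1)) = 9 + (0 + 1) = 9 + 1 = 10)
-70*(-106 + O(12, t(2))) = -70*(-106 + 10) = -70*(-96) = 6720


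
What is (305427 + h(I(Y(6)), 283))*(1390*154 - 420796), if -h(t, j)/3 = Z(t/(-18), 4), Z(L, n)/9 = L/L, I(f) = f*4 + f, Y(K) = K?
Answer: -63137174400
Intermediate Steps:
I(f) = 5*f (I(f) = 4*f + f = 5*f)
Z(L, n) = 9 (Z(L, n) = 9*(L/L) = 9*1 = 9)
h(t, j) = -27 (h(t, j) = -3*9 = -27)
(305427 + h(I(Y(6)), 283))*(1390*154 - 420796) = (305427 - 27)*(1390*154 - 420796) = 305400*(214060 - 420796) = 305400*(-206736) = -63137174400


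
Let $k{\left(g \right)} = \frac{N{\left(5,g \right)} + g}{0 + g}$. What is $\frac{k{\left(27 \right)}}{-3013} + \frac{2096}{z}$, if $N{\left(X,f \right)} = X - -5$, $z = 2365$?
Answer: $\frac{170424191}{192395115} \approx 0.8858$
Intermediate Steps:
$N{\left(X,f \right)} = 5 + X$ ($N{\left(X,f \right)} = X + 5 = 5 + X$)
$k{\left(g \right)} = \frac{10 + g}{g}$ ($k{\left(g \right)} = \frac{\left(5 + 5\right) + g}{0 + g} = \frac{10 + g}{g}$)
$\frac{k{\left(27 \right)}}{-3013} + \frac{2096}{z} = \frac{\frac{1}{27} \left(10 + 27\right)}{-3013} + \frac{2096}{2365} = \frac{1}{27} \cdot 37 \left(- \frac{1}{3013}\right) + 2096 \cdot \frac{1}{2365} = \frac{37}{27} \left(- \frac{1}{3013}\right) + \frac{2096}{2365} = - \frac{37}{81351} + \frac{2096}{2365} = \frac{170424191}{192395115}$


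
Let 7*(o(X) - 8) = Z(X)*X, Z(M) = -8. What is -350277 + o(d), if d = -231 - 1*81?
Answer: -2449387/7 ≈ -3.4991e+5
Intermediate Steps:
d = -312 (d = -231 - 81 = -312)
o(X) = 8 - 8*X/7 (o(X) = 8 + (-8*X)/7 = 8 - 8*X/7)
-350277 + o(d) = -350277 + (8 - 8/7*(-312)) = -350277 + (8 + 2496/7) = -350277 + 2552/7 = -2449387/7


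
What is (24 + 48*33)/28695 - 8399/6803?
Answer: -76690027/65070695 ≈ -1.1786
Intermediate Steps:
(24 + 48*33)/28695 - 8399/6803 = (24 + 1584)*(1/28695) - 8399*1/6803 = 1608*(1/28695) - 8399/6803 = 536/9565 - 8399/6803 = -76690027/65070695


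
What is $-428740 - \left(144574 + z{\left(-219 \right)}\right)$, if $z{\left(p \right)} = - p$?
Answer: $-573533$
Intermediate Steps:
$-428740 - \left(144574 + z{\left(-219 \right)}\right) = -428740 - \left(144574 - -219\right) = -428740 - 144793 = -573533$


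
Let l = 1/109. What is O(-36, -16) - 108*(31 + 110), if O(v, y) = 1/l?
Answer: -15119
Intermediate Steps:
l = 1/109 ≈ 0.0091743
O(v, y) = 109 (O(v, y) = 1/(1/109) = 109)
O(-36, -16) - 108*(31 + 110) = 109 - 108*(31 + 110) = 109 - 108*141 = 109 - 15228 = -15119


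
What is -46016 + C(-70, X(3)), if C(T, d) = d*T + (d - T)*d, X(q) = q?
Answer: -46007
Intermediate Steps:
C(T, d) = T*d + d*(d - T)
-46016 + C(-70, X(3)) = -46016 + 3² = -46016 + 9 = -46007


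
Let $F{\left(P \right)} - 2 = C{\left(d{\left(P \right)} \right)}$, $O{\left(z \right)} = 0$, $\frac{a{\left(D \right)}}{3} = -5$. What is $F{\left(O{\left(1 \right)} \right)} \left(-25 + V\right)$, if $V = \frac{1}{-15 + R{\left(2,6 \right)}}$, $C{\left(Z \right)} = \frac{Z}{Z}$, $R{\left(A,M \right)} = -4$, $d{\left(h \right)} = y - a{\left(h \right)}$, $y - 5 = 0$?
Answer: $- \frac{1428}{19} \approx -75.158$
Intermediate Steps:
$y = 5$ ($y = 5 + 0 = 5$)
$a{\left(D \right)} = -15$ ($a{\left(D \right)} = 3 \left(-5\right) = -15$)
$d{\left(h \right)} = 20$ ($d{\left(h \right)} = 5 - -15 = 5 + 15 = 20$)
$C{\left(Z \right)} = 1$
$F{\left(P \right)} = 3$ ($F{\left(P \right)} = 2 + 1 = 3$)
$V = - \frac{1}{19}$ ($V = \frac{1}{-15 - 4} = \frac{1}{-19} = - \frac{1}{19} \approx -0.052632$)
$F{\left(O{\left(1 \right)} \right)} \left(-25 + V\right) = 3 \left(-25 - \frac{1}{19}\right) = 3 \left(- \frac{476}{19}\right) = - \frac{1428}{19}$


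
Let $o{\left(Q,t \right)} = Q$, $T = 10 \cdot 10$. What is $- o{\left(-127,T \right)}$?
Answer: $127$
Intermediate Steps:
$T = 100$
$- o{\left(-127,T \right)} = \left(-1\right) \left(-127\right) = 127$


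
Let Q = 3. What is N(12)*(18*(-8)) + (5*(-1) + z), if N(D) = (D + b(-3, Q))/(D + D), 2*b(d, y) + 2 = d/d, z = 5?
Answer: -69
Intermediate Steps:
b(d, y) = -½ (b(d, y) = -1 + (d/d)/2 = -1 + (½)*1 = -1 + ½ = -½)
N(D) = (-½ + D)/(2*D) (N(D) = (D - ½)/(D + D) = (-½ + D)/((2*D)) = (-½ + D)*(1/(2*D)) = (-½ + D)/(2*D))
N(12)*(18*(-8)) + (5*(-1) + z) = ((¼)*(-1 + 2*12)/12)*(18*(-8)) + (5*(-1) + 5) = ((¼)*(1/12)*(-1 + 24))*(-144) + (-5 + 5) = ((¼)*(1/12)*23)*(-144) + 0 = (23/48)*(-144) + 0 = -69 + 0 = -69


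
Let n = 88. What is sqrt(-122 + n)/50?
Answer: I*sqrt(34)/50 ≈ 0.11662*I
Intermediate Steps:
sqrt(-122 + n)/50 = sqrt(-122 + 88)/50 = sqrt(-34)*(1/50) = (I*sqrt(34))*(1/50) = I*sqrt(34)/50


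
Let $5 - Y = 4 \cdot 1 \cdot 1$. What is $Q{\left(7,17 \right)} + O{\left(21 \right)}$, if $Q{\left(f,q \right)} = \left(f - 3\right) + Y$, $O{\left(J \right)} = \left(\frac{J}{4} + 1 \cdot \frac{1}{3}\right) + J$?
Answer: $\frac{379}{12} \approx 31.583$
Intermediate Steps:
$Y = 1$ ($Y = 5 - 4 \cdot 1 \cdot 1 = 5 - 4 \cdot 1 = 5 - 4 = 1$)
$O{\left(J \right)} = \frac{1}{3} + \frac{5 J}{4}$ ($O{\left(J \right)} = \left(J \frac{1}{4} + 1 \cdot \frac{1}{3}\right) + J = \left(\frac{J}{4} + \frac{1}{3}\right) + J = \left(\frac{1}{3} + \frac{J}{4}\right) + J = \frac{1}{3} + \frac{5 J}{4}$)
$Q{\left(f,q \right)} = -2 + f$ ($Q{\left(f,q \right)} = \left(f - 3\right) + 1 = \left(-3 + f\right) + 1 = -2 + f$)
$Q{\left(7,17 \right)} + O{\left(21 \right)} = \left(-2 + 7\right) + \left(\frac{1}{3} + \frac{5}{4} \cdot 21\right) = 5 + \left(\frac{1}{3} + \frac{105}{4}\right) = 5 + \frac{319}{12} = \frac{379}{12}$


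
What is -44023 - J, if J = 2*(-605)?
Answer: -42813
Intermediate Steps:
J = -1210
-44023 - J = -44023 - 1*(-1210) = -44023 + 1210 = -42813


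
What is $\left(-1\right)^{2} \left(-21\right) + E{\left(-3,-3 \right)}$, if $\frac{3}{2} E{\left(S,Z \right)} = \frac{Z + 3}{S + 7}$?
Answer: $-21$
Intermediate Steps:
$E{\left(S,Z \right)} = \frac{2 \left(3 + Z\right)}{3 \left(7 + S\right)}$ ($E{\left(S,Z \right)} = \frac{2 \frac{Z + 3}{S + 7}}{3} = \frac{2 \frac{3 + Z}{7 + S}}{3} = \frac{2 \left(3 + Z\right)}{3 \left(7 + S\right)}$)
$\left(-1\right)^{2} \left(-21\right) + E{\left(-3,-3 \right)} = \left(-1\right)^{2} \left(-21\right) + \frac{2 \left(3 - 3\right)}{3 \left(7 - 3\right)} = 1 \left(-21\right) + \frac{2}{3} \cdot \frac{1}{4} \cdot 0 = -21 + \frac{2}{3} \cdot \frac{1}{4} \cdot 0 = -21 + 0 = -21$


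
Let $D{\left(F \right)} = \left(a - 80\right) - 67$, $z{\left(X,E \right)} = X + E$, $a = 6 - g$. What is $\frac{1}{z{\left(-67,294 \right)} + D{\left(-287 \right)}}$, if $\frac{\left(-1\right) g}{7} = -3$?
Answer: $\frac{1}{65} \approx 0.015385$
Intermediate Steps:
$g = 21$ ($g = \left(-7\right) \left(-3\right) = 21$)
$a = -15$ ($a = 6 - 21 = -15$)
$z{\left(X,E \right)} = E + X$
$D{\left(F \right)} = -162$ ($D{\left(F \right)} = \left(-15 - 80\right) - 67 = -95 - 67 = -162$)
$\frac{1}{z{\left(-67,294 \right)} + D{\left(-287 \right)}} = \frac{1}{\left(294 - 67\right) - 162} = \frac{1}{227 - 162} = \frac{1}{65}$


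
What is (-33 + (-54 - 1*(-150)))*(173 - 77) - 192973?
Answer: -186925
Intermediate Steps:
(-33 + (-54 - 1*(-150)))*(173 - 77) - 192973 = (-33 + (-54 + 150))*96 - 192973 = (-33 + 96)*96 - 192973 = 63*96 - 192973 = 6048 - 192973 = -186925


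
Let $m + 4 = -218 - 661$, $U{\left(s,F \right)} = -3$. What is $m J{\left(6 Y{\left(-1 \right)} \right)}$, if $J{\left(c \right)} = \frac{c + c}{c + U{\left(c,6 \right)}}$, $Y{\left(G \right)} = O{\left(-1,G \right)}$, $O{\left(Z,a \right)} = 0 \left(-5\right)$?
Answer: $0$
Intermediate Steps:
$O{\left(Z,a \right)} = 0$
$Y{\left(G \right)} = 0$
$J{\left(c \right)} = \frac{2 c}{-3 + c}$ ($J{\left(c \right)} = \frac{c + c}{c - 3} = \frac{2 c}{-3 + c}$)
$m = -883$ ($m = -4 - 879 = -883$)
$m J{\left(6 Y{\left(-1 \right)} \right)} = - 883 \frac{2 \cdot 6 \cdot 0}{-3 + 6 \cdot 0} = - 883 \cdot 2 \cdot 0 \frac{1}{-3 + 0} = - 883 \cdot 2 \cdot 0 \frac{1}{-3} = - 883 \cdot 2 \cdot 0 \left(- \frac{1}{3}\right) = \left(-883\right) 0 = 0$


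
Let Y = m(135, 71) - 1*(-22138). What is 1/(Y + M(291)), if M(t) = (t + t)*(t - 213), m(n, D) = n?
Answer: 1/67669 ≈ 1.4778e-5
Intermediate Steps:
M(t) = 2*t*(-213 + t) (M(t) = (2*t)*(-213 + t) = 2*t*(-213 + t))
Y = 22273 (Y = 135 - 1*(-22138) = 135 + 22138 = 22273)
1/(Y + M(291)) = 1/(22273 + 2*291*(-213 + 291)) = 1/(22273 + 2*291*78) = 1/(22273 + 45396) = 1/67669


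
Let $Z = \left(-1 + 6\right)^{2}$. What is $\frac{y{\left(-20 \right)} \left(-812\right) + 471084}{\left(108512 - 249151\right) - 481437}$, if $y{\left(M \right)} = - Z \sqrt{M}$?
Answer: $- \frac{117771}{155519} - \frac{1450 i \sqrt{5}}{22217} \approx -0.75728 - 0.14594 i$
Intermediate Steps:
$Z = 25$ ($Z = 5^{2} = 25$)
$y{\left(M \right)} = - 25 \sqrt{M}$
$\frac{y{\left(-20 \right)} \left(-812\right) + 471084}{\left(108512 - 249151\right) - 481437} = \frac{- 25 \sqrt{-20} \left(-812\right) + 471084}{\left(108512 - 249151\right) - 481437} = \frac{- 25 \cdot 2 i \sqrt{5} \left(-812\right) + 471084}{\left(108512 - 249151\right) - 481437} = \frac{- 50 i \sqrt{5} \left(-812\right) + 471084}{-140639 - 481437} = \frac{40600 i \sqrt{5} + 471084}{-622076} = \left(471084 + 40600 i \sqrt{5}\right) \left(- \frac{1}{622076}\right) = - \frac{117771}{155519} - \frac{1450 i \sqrt{5}}{22217}$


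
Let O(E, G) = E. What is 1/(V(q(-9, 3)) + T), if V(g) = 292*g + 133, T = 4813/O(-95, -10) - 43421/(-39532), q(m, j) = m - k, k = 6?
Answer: -3755540/16135920901 ≈ -0.00023274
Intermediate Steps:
q(m, j) = -6 + m (q(m, j) = m - 1*6 = m - 6 = -6 + m)
T = -186142521/3755540 (T = 4813/(-95) - 43421/(-39532) = 4813*(-1/95) - 43421*(-1/39532) = -4813/95 + 43421/39532 = -186142521/3755540 ≈ -49.565)
V(g) = 133 + 292*g
1/(V(q(-9, 3)) + T) = 1/((133 + 292*(-6 - 9)) - 186142521/3755540) = 1/((133 + 292*(-15)) - 186142521/3755540) = 1/((133 - 4380) - 186142521/3755540) = 1/(-4247 - 186142521/3755540) = 1/(-16135920901/3755540) = -3755540/16135920901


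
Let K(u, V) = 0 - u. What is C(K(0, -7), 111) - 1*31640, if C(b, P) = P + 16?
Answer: -31513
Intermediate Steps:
K(u, V) = -u
C(b, P) = 16 + P
C(K(0, -7), 111) - 1*31640 = (16 + 111) - 1*31640 = 127 - 31640 = -31513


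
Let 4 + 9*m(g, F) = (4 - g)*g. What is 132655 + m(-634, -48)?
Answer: 87711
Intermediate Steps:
m(g, F) = -4/9 + g*(4 - g)/9 (m(g, F) = -4/9 + ((4 - g)*g)/9 = -4/9 + (g*(4 - g))/9 = -4/9 + g*(4 - g)/9)
132655 + m(-634, -48) = 132655 + (-4/9 - ⅑*(-634)² + (4/9)*(-634)) = 132655 + (-4/9 - ⅑*401956 - 2536/9) = 132655 + (-4/9 - 401956/9 - 2536/9) = 132655 - 44944 = 87711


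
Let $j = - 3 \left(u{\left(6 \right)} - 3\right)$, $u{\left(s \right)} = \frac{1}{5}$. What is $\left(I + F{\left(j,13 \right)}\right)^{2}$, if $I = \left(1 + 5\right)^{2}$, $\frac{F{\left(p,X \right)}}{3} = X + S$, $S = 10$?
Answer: $11025$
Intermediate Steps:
$u{\left(s \right)} = \frac{1}{5}$
$j = \frac{42}{5}$ ($j = - 3 \left(\frac{1}{5} - 3\right) = \left(-3\right) \left(- \frac{14}{5}\right) = \frac{42}{5} \approx 8.4$)
$F{\left(p,X \right)} = 30 + 3 X$ ($F{\left(p,X \right)} = 3 \left(X + 10\right) = 3 \left(10 + X\right) = 30 + 3 X$)
$I = 36$ ($I = 6^{2} = 36$)
$\left(I + F{\left(j,13 \right)}\right)^{2} = \left(36 + \left(30 + 3 \cdot 13\right)\right)^{2} = \left(36 + \left(30 + 39\right)\right)^{2} = \left(36 + 69\right)^{2} = 105^{2} = 11025$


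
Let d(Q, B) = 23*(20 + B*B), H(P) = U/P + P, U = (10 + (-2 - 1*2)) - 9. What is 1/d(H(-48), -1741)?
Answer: 1/69715323 ≈ 1.4344e-8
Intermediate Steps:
U = -3 (U = (10 + (-2 - 2)) - 9 = (10 - 4) - 9 = 6 - 9 = -3)
H(P) = P - 3/P (H(P) = -3/P + P = P - 3/P)
d(Q, B) = 460 + 23*B² (d(Q, B) = 23*(20 + B²) = 460 + 23*B²)
1/d(H(-48), -1741) = 1/(460 + 23*(-1741)²) = 1/(460 + 23*3031081) = 1/(460 + 69714863) = 1/69715323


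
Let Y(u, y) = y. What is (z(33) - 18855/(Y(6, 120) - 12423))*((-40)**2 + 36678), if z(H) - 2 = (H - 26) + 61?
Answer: 3743014230/1367 ≈ 2.7381e+6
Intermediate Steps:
z(H) = 37 + H (z(H) = 2 + ((H - 26) + 61) = 2 + ((-26 + H) + 61) = 2 + (35 + H) = 37 + H)
(z(33) - 18855/(Y(6, 120) - 12423))*((-40)**2 + 36678) = ((37 + 33) - 18855/(120 - 12423))*((-40)**2 + 36678) = (70 - 18855/(-12303))*(1600 + 36678) = (70 - 18855*(-1/12303))*38278 = (70 + 2095/1367)*38278 = (97785/1367)*38278 = 3743014230/1367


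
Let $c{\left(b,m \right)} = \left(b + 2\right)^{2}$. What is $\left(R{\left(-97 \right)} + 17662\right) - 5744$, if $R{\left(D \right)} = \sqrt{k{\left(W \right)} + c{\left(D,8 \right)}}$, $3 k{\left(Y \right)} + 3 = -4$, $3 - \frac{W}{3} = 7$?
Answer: $11918 + \frac{2 \sqrt{20301}}{3} \approx 12013.0$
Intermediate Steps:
$c{\left(b,m \right)} = \left(2 + b\right)^{2}$
$W = -12$ ($W = 9 - 21 = -12$)
$k{\left(Y \right)} = - \frac{7}{3}$ ($k{\left(Y \right)} = -1 + \frac{1}{3} \left(-4\right) = -1 - \frac{4}{3} = - \frac{7}{3}$)
$R{\left(D \right)} = \sqrt{- \frac{7}{3} + \left(2 + D\right)^{2}}$
$\left(R{\left(-97 \right)} + 17662\right) - 5744 = \left(\frac{\sqrt{-21 + 9 \left(2 - 97\right)^{2}}}{3} + 17662\right) - 5744 = \left(\frac{\sqrt{-21 + 9 \left(-95\right)^{2}}}{3} + 17662\right) - 5744 = \left(\frac{\sqrt{-21 + 9 \cdot 9025}}{3} + 17662\right) - 5744 = \left(\frac{\sqrt{-21 + 81225}}{3} + 17662\right) - 5744 = \left(\frac{\sqrt{81204}}{3} + 17662\right) - 5744 = \left(\frac{2 \sqrt{20301}}{3} + 17662\right) - 5744 = \left(17662 + \frac{2 \sqrt{20301}}{3}\right) - 5744 = 11918 + \frac{2 \sqrt{20301}}{3}$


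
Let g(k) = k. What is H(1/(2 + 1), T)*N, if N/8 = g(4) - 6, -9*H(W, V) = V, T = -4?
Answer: -64/9 ≈ -7.1111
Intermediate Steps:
H(W, V) = -V/9
N = -16 (N = 8*(4 - 6) = 8*(-2) = -16)
H(1/(2 + 1), T)*N = -⅑*(-4)*(-16) = (4/9)*(-16) = -64/9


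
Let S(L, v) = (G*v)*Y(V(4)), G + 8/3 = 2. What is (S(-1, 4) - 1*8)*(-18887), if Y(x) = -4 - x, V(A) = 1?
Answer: -302192/3 ≈ -1.0073e+5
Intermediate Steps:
G = -2/3 (G = -8/3 + 2 = -2/3 ≈ -0.66667)
S(L, v) = 10*v/3 (S(L, v) = (-2*v/3)*(-4 - 1*1) = (-2*v/3)*(-4 - 1) = -2*v/3*(-5) = 10*v/3)
(S(-1, 4) - 1*8)*(-18887) = ((10/3)*4 - 1*8)*(-18887) = (40/3 - 8)*(-18887) = (16/3)*(-18887) = -302192/3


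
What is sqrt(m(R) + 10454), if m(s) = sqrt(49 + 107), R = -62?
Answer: sqrt(10454 + 2*sqrt(39)) ≈ 102.31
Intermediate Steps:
m(s) = 2*sqrt(39) (m(s) = sqrt(156) = 2*sqrt(39))
sqrt(m(R) + 10454) = sqrt(2*sqrt(39) + 10454) = sqrt(10454 + 2*sqrt(39))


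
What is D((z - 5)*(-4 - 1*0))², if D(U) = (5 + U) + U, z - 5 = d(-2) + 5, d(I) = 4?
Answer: 4489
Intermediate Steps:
z = 14 (z = 5 + (4 + 5) = 5 + 9 = 14)
D(U) = 5 + 2*U
D((z - 5)*(-4 - 1*0))² = (5 + 2*((14 - 5)*(-4 - 1*0)))² = (5 + 2*(9*(-4 + 0)))² = (5 + 2*(9*(-4)))² = (5 + 2*(-36))² = (5 - 72)² = (-67)² = 4489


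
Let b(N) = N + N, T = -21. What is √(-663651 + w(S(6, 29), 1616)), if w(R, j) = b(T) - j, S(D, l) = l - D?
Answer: I*√665309 ≈ 815.67*I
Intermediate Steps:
b(N) = 2*N
w(R, j) = -42 - j (w(R, j) = 2*(-21) - j = -42 - j)
√(-663651 + w(S(6, 29), 1616)) = √(-663651 + (-42 - 1*1616)) = √(-663651 + (-42 - 1616)) = √(-663651 - 1658) = √(-665309) = I*√665309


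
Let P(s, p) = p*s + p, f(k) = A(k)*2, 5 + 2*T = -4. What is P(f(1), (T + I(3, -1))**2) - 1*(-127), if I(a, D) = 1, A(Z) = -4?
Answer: 165/4 ≈ 41.250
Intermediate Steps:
T = -9/2 (T = -5/2 + (1/2)*(-4) = -5/2 - 2 = -9/2 ≈ -4.5000)
f(k) = -8 (f(k) = -4*2 = -8)
P(s, p) = p + p*s
P(f(1), (T + I(3, -1))**2) - 1*(-127) = (-9/2 + 1)**2*(1 - 8) - 1*(-127) = (-7/2)**2*(-7) + 127 = (49/4)*(-7) + 127 = -343/4 + 127 = 165/4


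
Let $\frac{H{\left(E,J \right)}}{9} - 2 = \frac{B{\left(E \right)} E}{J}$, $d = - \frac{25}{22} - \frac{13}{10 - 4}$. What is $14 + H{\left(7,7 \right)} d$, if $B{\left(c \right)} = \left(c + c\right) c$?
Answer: $- \frac{32546}{11} \approx -2958.7$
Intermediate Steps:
$B{\left(c \right)} = 2 c^{2}$ ($B{\left(c \right)} = 2 c c = 2 c^{2}$)
$d = - \frac{109}{33}$ ($d = \left(-25\right) \frac{1}{22} - \frac{13}{6} = - \frac{25}{22} - \frac{13}{6} = - \frac{109}{33} \approx -3.303$)
$H{\left(E,J \right)} = 18 + \frac{18 E^{3}}{J}$ ($H{\left(E,J \right)} = 18 + 9 \frac{2 E^{2} E}{J} = 18 + 9 \frac{2 E^{3}}{J} = 18 + \frac{18 E^{3}}{J}$)
$14 + H{\left(7,7 \right)} d = 14 + \left(18 + \frac{18 \cdot 7^{3}}{7}\right) \left(- \frac{109}{33}\right) = 14 + \left(18 + 18 \cdot 343 \cdot \frac{1}{7}\right) \left(- \frac{109}{33}\right) = 14 + \left(18 + 882\right) \left(- \frac{109}{33}\right) = 14 + 900 \left(- \frac{109}{33}\right) = 14 - \frac{32700}{11} = - \frac{32546}{11}$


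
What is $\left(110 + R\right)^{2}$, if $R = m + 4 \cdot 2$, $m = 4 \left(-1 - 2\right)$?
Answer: $11236$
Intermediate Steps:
$m = -12$ ($m = 4 \left(-3\right) = -12$)
$R = -4$ ($R = -12 + 4 \cdot 2 = -12 + 8 = -4$)
$\left(110 + R\right)^{2} = \left(110 - 4\right)^{2} = 106^{2} = 11236$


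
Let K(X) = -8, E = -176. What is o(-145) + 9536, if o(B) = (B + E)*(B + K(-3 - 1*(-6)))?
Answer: 58649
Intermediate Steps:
o(B) = (-176 + B)*(-8 + B) (o(B) = (B - 176)*(B - 8) = (-176 + B)*(-8 + B))
o(-145) + 9536 = (1408 + (-145)² - 184*(-145)) + 9536 = (1408 + 21025 + 26680) + 9536 = 49113 + 9536 = 58649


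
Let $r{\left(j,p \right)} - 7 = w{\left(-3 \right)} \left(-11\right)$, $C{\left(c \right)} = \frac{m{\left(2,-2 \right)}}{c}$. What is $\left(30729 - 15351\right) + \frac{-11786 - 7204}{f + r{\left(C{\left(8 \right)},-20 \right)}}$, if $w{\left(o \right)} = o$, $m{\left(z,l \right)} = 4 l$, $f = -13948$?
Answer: $\frac{35649369}{2318} \approx 15379.0$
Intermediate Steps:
$C{\left(c \right)} = - \frac{8}{c}$ ($C{\left(c \right)} = \frac{4 \left(-2\right)}{c} = - \frac{8}{c}$)
$r{\left(j,p \right)} = 40$ ($r{\left(j,p \right)} = 7 - -33 = 7 + 33 = 40$)
$\left(30729 - 15351\right) + \frac{-11786 - 7204}{f + r{\left(C{\left(8 \right)},-20 \right)}} = \left(30729 - 15351\right) + \frac{-11786 - 7204}{-13948 + 40} = 15378 - \frac{18990}{-13908} = 15378 - - \frac{3165}{2318} = 15378 + \frac{3165}{2318} = \frac{35649369}{2318}$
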